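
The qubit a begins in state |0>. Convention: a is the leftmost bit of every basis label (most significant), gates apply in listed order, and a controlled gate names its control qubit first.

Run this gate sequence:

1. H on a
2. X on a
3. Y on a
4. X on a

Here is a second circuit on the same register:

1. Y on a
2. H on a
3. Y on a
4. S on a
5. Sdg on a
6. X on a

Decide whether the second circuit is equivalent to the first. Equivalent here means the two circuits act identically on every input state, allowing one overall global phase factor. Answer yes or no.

No, they are not equivalent — no single phase factor reconciles the two unitaries.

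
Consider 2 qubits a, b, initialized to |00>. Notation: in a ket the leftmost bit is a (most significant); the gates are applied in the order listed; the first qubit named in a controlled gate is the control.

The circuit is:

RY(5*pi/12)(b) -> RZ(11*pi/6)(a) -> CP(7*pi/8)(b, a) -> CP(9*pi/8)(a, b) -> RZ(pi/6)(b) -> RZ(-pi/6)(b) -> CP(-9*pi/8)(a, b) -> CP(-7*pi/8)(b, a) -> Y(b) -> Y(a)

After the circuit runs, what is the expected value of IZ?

In the final state, IZ has expectation -sqrt(6)/4 + sqrt(2)/4. Key observation: steps 3-8 multiply out to the identity, so the circuit reduces to the remaining gates.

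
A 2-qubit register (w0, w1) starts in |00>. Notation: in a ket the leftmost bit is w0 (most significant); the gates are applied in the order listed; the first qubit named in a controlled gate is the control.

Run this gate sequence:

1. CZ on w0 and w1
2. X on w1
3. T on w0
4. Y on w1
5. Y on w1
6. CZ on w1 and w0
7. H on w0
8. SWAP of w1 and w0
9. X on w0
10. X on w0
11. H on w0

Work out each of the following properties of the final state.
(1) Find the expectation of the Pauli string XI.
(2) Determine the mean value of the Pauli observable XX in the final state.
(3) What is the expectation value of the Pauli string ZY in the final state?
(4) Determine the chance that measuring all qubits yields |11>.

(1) In the final state, XI has expectation -1. Key observation: the block from step 9 through step 10 cancels to the identity and can be dropped.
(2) In the final state, XX has expectation -1.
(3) In the final state, ZY has expectation 0.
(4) Outcome |11> occurs with probability 1/4.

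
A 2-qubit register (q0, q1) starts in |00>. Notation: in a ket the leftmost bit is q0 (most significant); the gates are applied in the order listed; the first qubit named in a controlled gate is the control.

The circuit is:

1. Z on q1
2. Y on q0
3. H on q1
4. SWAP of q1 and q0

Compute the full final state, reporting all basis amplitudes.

The final amplitudes are 0 on |00>, sqrt(2)*I/2 on |01>, 0 on |10>, sqrt(2)*I/2 on |11>.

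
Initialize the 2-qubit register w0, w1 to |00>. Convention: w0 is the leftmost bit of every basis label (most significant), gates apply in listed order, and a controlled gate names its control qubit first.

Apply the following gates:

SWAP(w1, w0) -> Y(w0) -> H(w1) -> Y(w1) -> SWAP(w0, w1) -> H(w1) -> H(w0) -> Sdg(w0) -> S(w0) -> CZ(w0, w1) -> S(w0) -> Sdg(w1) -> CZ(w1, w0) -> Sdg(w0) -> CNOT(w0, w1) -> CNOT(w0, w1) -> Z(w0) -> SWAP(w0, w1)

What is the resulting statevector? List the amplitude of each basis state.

The final amplitudes are 0 on |00>, -sqrt(2)/2 on |01>, 0 on |10>, -sqrt(2)*I/2 on |11>.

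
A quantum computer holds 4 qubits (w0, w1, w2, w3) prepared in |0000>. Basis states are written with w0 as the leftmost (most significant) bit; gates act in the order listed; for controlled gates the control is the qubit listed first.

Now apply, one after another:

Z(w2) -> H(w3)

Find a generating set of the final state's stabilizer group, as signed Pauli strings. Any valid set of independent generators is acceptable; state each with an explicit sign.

The final state is stabilized by the group generated by +IIIX, +ZIII, +IZII, +IIZI; other independent generating sets are equally valid.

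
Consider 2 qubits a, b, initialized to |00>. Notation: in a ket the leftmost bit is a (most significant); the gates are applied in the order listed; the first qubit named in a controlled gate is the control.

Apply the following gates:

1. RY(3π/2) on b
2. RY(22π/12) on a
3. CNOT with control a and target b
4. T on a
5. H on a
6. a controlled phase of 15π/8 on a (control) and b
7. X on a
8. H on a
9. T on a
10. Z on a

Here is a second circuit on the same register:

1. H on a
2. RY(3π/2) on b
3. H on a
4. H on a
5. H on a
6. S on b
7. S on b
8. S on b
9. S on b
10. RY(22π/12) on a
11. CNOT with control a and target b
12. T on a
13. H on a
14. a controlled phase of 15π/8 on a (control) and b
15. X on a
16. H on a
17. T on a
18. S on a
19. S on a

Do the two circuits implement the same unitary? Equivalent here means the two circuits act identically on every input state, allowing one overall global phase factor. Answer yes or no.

Yes: on every input state the two circuits agree up to one overall phase factor.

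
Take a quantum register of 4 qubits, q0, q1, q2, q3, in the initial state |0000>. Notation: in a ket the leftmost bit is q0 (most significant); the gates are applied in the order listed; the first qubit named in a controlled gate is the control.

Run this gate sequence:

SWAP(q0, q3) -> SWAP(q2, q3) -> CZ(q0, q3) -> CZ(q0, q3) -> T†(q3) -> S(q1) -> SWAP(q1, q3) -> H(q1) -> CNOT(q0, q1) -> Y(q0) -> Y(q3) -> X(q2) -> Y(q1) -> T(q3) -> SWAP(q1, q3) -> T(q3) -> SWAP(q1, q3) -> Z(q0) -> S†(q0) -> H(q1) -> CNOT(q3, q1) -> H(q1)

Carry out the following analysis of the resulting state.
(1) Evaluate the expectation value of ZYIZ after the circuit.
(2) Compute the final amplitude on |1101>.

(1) The expectation value of ZYIZ is sqrt(2)/2.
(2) The final state's coefficient on |1101> equals 0.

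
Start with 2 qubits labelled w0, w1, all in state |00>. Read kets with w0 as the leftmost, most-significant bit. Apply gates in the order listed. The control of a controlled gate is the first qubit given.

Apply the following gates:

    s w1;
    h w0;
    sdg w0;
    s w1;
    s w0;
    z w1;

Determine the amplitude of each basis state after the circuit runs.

The resulting statevector has amplitude sqrt(2)/2 on |00>, 0 on |01>, sqrt(2)/2 on |10>, 0 on |11>.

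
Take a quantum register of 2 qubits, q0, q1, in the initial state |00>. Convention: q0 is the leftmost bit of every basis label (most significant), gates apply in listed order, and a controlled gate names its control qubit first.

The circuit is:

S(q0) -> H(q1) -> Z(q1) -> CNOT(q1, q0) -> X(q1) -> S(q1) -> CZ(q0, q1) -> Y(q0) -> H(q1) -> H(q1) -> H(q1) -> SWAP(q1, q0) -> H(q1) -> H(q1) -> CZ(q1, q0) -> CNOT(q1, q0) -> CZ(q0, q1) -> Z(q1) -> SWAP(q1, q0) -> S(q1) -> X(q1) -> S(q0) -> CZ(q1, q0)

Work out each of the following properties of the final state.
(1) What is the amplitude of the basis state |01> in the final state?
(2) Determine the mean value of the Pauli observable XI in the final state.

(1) The amplitude on |01> is I/2.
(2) The expectation value of XI is -1.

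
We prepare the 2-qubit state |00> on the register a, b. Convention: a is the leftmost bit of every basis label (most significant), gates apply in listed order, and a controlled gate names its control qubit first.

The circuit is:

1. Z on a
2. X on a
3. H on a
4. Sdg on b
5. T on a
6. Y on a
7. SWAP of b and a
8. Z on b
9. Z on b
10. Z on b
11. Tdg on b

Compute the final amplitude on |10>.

The final state's coefficient on |10> equals 0.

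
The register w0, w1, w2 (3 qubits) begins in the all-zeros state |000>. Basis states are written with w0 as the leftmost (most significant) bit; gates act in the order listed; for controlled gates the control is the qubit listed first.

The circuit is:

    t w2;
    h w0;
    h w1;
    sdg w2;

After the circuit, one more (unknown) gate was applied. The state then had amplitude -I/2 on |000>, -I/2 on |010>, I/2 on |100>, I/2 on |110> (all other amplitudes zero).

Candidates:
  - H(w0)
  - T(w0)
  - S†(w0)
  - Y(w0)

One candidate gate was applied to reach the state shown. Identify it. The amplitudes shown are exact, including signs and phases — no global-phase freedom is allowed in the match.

The applied gate was Y(w0).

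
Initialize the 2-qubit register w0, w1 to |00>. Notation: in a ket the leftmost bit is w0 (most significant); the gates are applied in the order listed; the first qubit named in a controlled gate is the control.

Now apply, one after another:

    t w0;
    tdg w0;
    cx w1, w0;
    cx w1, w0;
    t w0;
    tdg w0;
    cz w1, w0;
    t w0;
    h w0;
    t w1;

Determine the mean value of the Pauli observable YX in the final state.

The expectation value of YX is 0. Key observation: steps 1-6 multiply out to the identity, so the circuit reduces to the remaining gates.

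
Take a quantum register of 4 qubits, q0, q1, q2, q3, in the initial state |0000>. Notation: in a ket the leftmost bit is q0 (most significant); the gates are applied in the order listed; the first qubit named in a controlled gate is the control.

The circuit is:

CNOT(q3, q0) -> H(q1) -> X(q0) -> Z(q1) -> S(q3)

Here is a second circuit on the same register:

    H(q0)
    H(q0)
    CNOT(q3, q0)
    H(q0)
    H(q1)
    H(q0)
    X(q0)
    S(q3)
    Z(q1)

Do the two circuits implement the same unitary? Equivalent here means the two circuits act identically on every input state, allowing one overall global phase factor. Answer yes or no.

Yes, they are equivalent — the unitaries differ by at most a global phase.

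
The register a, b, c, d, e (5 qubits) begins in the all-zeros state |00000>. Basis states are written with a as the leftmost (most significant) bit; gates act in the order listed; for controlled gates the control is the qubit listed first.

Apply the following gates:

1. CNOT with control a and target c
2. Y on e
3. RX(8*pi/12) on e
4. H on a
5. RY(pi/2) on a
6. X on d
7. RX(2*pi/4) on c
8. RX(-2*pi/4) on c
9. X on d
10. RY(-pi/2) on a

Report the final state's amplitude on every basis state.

The resulting statevector has amplitude sqrt(6)/4 on |00000>, sqrt(2)*I/4 on |00001>, sqrt(6)/4 on |10000>, sqrt(2)*I/4 on |10001>, and 0 on every other basis state. Key observation: gates 5-10 undo each other exactly, leaving only the rest of the circuit to track.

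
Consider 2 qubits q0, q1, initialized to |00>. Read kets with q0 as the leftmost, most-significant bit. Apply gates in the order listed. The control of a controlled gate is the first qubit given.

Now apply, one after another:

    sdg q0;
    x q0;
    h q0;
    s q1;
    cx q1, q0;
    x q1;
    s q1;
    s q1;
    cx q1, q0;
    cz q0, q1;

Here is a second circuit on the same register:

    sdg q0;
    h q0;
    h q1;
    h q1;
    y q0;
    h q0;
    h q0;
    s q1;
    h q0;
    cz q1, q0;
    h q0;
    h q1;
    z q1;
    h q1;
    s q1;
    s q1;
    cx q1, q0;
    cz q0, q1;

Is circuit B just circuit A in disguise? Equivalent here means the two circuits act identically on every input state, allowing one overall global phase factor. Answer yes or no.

No — the two circuits implement different unitaries, even allowing a global phase.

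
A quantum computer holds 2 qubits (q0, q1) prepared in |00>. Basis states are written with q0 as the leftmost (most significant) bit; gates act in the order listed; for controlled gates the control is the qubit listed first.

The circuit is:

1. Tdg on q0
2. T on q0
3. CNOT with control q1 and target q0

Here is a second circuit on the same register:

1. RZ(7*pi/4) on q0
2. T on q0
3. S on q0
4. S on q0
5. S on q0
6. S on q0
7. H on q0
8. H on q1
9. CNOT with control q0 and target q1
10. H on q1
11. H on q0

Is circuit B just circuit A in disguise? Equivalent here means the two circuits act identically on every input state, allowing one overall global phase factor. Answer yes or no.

Yes: on every input state the two circuits agree up to one overall phase factor.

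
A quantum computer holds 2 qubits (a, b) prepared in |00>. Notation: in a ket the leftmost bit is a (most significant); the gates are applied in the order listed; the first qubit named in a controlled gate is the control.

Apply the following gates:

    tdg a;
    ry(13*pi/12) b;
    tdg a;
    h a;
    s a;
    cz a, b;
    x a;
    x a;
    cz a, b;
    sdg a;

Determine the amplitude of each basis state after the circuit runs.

The resulting statevector has amplitude -sqrt(2*sqrt(2) + 4)/8 + sqrt(12 - 6*sqrt(2))/8 on |00>, sqrt(4 - 2*sqrt(2))/8 + sqrt(6*sqrt(2) + 12)/8 on |01>, -sqrt(2*sqrt(2) + 4)/8 + sqrt(12 - 6*sqrt(2))/8 on |10>, sqrt(4 - 2*sqrt(2))/8 + sqrt(6*sqrt(2) + 12)/8 on |11>. Key observation: gates 5-10 undo each other exactly, leaving only the rest of the circuit to track.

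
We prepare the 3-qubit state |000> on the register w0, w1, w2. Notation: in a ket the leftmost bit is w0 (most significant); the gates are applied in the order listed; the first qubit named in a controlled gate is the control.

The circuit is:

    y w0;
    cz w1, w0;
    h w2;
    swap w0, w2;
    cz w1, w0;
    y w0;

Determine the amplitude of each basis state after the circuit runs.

The final amplitudes are sqrt(2)/2 on |001>, -sqrt(2)/2 on |101>, and 0 on every other basis state.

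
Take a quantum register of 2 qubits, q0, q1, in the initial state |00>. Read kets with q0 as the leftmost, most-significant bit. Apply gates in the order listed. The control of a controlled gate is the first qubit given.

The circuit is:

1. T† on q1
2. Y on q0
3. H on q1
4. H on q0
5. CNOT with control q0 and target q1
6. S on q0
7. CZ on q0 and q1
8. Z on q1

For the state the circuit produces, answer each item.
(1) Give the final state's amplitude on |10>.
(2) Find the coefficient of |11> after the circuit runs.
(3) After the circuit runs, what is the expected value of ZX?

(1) |10> carries amplitude 1/2 in the final state.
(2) The amplitude on |11> is 1/2.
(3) The observable ZX averages to -1.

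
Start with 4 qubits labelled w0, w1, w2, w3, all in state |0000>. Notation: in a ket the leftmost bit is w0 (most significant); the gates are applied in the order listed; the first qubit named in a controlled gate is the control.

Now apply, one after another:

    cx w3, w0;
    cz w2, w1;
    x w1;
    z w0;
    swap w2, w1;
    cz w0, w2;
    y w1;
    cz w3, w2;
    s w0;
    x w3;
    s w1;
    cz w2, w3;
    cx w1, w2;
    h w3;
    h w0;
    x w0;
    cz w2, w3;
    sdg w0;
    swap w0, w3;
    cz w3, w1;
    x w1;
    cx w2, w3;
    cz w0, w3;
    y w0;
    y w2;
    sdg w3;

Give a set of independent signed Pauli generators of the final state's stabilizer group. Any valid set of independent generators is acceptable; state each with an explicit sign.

The final state is stabilized by the group generated by +XIIZ, -ZIIX, +IZII, -IIZI; other independent generating sets are equally valid.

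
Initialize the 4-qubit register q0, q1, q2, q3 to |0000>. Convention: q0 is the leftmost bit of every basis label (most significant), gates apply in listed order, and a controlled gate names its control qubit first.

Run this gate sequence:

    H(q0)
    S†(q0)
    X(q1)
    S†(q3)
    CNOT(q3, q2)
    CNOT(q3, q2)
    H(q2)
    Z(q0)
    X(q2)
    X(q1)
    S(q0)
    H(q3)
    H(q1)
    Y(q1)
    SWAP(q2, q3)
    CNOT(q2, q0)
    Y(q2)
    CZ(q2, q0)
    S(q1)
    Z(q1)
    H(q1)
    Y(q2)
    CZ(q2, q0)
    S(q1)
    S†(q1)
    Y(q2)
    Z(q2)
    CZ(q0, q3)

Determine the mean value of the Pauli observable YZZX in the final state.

The expectation value of YZZX is 0. Key observation: gates 5-6 undo each other exactly, leaving only the rest of the circuit to track.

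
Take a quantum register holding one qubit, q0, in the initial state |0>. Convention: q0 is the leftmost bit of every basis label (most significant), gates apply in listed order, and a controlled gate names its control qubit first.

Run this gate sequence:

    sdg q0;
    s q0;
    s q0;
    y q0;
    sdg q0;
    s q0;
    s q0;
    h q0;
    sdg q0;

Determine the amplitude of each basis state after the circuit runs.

The final amplitudes are -sqrt(2)/2 on |0>, -sqrt(2)*I/2 on |1>.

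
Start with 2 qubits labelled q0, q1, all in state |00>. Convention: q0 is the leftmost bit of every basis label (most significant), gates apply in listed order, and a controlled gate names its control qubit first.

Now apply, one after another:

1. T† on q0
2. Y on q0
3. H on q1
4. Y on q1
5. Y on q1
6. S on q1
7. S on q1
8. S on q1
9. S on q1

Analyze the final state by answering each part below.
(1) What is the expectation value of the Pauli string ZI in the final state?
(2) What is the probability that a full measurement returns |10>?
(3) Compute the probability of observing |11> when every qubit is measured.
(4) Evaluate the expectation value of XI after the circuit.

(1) The observable ZI averages to -1. Key observation: steps 6-9 multiply out to the identity, so the circuit reduces to the remaining gates.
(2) The probability of measuring |10> is 1/2.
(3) Outcome |11> occurs with probability 1/2.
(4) The observable XI averages to 0.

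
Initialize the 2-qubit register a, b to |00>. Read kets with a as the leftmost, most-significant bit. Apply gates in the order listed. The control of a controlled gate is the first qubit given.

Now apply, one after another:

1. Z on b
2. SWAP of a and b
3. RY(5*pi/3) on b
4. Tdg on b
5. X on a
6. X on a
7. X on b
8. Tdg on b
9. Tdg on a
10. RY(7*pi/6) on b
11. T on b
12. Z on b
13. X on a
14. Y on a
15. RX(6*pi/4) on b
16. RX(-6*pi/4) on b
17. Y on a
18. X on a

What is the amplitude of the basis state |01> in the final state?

|01> carries amplitude -sqrt(2)/2 in the final state. Key observation: gates 13-18 undo each other exactly, leaving only the rest of the circuit to track.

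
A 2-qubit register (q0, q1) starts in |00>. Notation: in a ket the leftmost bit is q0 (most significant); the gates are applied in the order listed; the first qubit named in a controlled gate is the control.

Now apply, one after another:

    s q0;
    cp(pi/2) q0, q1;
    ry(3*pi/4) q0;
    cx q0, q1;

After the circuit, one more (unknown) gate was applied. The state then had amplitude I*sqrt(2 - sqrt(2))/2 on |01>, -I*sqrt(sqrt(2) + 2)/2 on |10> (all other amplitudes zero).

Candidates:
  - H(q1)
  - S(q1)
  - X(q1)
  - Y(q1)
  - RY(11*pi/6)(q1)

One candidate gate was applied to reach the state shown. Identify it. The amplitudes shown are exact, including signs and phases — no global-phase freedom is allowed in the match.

The unique candidate consistent with the amplitudes is Y(q1).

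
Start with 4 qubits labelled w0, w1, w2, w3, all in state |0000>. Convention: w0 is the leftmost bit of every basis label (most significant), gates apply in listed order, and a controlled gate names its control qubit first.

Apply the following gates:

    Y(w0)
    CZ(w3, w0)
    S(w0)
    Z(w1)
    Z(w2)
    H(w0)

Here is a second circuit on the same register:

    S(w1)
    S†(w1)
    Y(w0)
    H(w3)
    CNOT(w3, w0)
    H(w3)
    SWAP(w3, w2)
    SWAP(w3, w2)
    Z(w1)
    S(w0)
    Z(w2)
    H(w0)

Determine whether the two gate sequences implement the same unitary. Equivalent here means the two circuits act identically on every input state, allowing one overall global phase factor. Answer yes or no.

No, they are not equivalent — no single phase factor reconciles the two unitaries.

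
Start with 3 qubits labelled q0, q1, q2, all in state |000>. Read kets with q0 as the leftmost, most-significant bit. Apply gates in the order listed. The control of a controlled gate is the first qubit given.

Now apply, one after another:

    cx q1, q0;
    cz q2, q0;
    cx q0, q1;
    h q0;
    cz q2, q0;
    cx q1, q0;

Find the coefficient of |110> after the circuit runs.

The amplitude on |110> is 0.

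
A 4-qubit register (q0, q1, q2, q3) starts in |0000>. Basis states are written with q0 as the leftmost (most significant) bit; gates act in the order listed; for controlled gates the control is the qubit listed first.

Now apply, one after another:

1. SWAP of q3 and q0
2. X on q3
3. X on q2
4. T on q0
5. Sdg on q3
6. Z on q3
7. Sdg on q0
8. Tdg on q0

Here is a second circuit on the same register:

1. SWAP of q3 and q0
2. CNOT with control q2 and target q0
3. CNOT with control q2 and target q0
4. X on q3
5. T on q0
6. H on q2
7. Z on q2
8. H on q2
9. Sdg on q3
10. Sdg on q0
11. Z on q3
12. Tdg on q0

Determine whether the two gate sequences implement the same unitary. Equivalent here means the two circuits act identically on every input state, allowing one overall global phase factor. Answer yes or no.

Yes, they are equivalent — the unitaries differ by at most a global phase.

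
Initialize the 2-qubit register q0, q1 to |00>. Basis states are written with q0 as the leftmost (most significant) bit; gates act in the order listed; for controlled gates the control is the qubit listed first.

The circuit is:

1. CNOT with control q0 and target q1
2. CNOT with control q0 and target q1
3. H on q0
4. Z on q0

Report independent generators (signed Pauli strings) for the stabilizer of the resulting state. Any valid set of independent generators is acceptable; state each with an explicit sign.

The final state is stabilized by the group generated by -XI, +IZ; other independent generating sets are equally valid. Key observation: the block from step 1 through step 2 cancels to the identity and can be dropped.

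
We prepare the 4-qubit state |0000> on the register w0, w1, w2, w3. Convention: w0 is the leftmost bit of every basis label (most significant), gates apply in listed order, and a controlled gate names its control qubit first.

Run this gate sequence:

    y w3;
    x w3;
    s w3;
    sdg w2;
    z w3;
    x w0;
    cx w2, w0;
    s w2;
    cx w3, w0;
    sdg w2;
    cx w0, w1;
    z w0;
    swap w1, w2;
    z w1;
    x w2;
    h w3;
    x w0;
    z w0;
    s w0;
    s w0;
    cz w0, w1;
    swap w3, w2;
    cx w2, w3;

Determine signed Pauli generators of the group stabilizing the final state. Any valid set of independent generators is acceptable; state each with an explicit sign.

The stabilizer group can be generated by +IIXX, +ZIII, +IZII, +IIZZ, among other valid generating sets.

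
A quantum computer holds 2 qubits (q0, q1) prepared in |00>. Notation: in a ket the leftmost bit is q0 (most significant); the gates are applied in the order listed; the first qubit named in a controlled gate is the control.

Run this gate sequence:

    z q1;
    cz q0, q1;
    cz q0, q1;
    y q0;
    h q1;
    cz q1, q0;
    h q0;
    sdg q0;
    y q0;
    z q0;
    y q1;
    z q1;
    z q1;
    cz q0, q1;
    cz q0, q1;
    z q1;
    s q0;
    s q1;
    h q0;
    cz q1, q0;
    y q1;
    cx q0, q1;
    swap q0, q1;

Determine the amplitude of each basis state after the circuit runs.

The resulting statevector has amplitude sqrt(2)/2 on |00>, 0 on |01>, -sqrt(2)*I/2 on |10>, 0 on |11>.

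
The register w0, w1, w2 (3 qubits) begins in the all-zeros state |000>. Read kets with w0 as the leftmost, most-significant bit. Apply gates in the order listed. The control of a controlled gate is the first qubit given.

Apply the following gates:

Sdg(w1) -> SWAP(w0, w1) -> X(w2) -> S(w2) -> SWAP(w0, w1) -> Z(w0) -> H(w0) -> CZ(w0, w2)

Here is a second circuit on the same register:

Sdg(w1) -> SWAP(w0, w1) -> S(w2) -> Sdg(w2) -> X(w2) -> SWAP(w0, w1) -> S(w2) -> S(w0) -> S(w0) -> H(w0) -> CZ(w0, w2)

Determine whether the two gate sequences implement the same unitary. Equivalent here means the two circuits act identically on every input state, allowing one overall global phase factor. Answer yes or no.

Yes, they are equivalent — the unitaries differ by at most a global phase.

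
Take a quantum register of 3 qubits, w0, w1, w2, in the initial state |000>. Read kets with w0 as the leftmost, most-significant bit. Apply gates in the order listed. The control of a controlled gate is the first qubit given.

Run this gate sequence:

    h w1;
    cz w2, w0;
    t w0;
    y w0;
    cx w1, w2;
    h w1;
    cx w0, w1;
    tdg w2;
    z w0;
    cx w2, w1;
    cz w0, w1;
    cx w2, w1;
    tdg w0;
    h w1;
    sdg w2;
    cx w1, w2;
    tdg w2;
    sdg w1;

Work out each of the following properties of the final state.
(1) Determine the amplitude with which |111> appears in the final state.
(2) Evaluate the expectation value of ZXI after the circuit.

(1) |111> carries amplitude sqrt(2)*I/2 in the final state.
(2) The observable ZXI averages to -sqrt(2)/2.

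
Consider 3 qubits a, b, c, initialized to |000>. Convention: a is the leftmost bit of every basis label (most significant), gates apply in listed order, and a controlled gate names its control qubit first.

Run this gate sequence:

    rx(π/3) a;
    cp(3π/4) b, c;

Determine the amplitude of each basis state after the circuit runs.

The final amplitudes are sqrt(3)/2 on |000>, -I/2 on |100>, and 0 on every other basis state.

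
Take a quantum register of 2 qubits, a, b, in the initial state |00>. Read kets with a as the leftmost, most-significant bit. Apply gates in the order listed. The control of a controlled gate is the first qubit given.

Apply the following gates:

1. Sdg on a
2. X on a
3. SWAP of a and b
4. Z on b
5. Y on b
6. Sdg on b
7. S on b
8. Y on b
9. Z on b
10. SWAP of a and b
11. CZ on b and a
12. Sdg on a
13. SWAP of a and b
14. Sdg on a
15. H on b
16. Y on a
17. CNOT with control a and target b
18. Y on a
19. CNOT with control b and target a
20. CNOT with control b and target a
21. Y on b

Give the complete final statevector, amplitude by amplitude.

After the circuit, the state carries amplitude -sqrt(2)/2 on |00>, -sqrt(2)/2 on |01>, 0 on |10>, 0 on |11>. Key observation: steps 4-9 multiply out to the identity, so the circuit reduces to the remaining gates.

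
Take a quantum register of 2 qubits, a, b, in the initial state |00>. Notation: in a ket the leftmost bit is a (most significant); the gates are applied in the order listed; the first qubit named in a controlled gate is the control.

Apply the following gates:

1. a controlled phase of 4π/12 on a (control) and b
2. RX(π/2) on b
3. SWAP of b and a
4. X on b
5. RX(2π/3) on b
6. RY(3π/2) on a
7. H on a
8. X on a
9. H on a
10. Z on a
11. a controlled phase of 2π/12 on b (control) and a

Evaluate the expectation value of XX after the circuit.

The expectation value of XX is 3/8 - sqrt(3)/4. Key observation: steps 7-10 multiply out to the identity, so the circuit reduces to the remaining gates.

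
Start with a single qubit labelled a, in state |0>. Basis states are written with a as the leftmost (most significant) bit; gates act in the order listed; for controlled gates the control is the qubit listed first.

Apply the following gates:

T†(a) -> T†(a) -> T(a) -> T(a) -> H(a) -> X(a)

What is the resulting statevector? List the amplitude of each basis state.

After the circuit, the state carries amplitude sqrt(2)/2 on |0>, sqrt(2)/2 on |1>.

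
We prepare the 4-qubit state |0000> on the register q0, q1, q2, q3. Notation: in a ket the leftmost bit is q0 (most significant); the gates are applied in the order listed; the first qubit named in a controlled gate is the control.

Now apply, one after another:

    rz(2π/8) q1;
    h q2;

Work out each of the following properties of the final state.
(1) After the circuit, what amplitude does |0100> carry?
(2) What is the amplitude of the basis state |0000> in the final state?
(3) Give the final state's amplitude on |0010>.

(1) |0100> carries amplitude 0 in the final state.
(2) |0000> carries amplitude -sqrt(2)*exp(7*I*pi/8)/2 in the final state.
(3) The final state's coefficient on |0010> equals -sqrt(2)*exp(7*I*pi/8)/2.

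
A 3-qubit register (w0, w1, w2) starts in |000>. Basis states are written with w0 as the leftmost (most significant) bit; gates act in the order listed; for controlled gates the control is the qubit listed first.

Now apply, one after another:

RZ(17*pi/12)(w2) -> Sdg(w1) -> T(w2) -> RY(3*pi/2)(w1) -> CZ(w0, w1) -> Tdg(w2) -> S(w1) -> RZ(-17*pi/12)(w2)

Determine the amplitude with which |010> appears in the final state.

|010> carries amplitude sqrt(2)*I/2 in the final state.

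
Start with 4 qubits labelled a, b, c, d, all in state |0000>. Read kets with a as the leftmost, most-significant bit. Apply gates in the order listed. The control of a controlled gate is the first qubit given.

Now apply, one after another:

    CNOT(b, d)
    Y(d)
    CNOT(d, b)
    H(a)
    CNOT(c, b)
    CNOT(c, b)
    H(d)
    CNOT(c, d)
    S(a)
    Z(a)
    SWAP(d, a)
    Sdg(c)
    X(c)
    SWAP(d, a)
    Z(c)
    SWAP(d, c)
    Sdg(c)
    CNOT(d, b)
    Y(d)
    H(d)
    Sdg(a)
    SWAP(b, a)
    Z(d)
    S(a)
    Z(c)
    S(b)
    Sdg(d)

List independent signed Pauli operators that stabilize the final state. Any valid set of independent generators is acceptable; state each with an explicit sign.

The final state is stabilized by the group generated by -IYII, -IIYI, +IIIY, +ZIII; other independent generating sets are equally valid.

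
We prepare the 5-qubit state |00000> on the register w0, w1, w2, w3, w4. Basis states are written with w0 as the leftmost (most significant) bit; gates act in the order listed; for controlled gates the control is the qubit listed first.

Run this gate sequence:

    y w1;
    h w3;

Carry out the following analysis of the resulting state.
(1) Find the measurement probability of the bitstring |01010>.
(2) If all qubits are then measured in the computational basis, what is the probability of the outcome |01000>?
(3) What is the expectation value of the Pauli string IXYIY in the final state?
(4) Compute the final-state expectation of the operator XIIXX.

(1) The probability of measuring |01010> is 1/2.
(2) A full measurement returns |01000> with probability 1/2.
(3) In the final state, IXYIY has expectation 0.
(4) The expectation value of XIIXX is 0.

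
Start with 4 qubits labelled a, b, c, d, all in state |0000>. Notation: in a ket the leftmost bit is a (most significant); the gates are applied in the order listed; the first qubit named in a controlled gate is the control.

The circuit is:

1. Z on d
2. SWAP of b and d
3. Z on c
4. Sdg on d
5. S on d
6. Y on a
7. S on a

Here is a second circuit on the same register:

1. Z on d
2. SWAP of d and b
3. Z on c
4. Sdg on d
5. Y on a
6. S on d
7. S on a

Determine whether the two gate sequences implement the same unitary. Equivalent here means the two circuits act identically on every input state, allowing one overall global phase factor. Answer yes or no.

Yes — the two circuits implement the same unitary up to a global phase.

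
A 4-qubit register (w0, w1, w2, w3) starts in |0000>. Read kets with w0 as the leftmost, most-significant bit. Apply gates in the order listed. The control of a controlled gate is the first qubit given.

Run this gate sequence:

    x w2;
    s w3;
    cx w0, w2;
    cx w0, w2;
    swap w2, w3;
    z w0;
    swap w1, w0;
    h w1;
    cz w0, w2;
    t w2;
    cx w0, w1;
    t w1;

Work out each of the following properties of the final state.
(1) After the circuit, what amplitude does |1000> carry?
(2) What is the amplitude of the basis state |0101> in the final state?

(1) |1000> carries amplitude 0 in the final state. Key observation: gates 3-4 undo each other exactly, leaving only the rest of the circuit to track.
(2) The amplitude on |0101> is sqrt(2)*exp(I*pi/4)/2.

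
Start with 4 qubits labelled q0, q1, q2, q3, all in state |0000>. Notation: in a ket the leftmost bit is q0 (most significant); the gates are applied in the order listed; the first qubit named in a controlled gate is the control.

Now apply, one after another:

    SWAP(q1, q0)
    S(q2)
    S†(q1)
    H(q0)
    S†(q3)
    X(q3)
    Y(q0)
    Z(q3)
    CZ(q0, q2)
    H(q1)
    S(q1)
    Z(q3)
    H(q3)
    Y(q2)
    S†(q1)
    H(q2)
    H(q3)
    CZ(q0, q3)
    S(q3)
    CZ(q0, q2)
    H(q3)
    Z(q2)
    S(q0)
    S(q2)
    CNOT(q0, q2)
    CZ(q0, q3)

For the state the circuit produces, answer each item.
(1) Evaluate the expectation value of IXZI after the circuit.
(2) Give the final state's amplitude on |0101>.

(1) The expectation value of IXZI is 0.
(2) The final state's coefficient on |0101> equals -I/4.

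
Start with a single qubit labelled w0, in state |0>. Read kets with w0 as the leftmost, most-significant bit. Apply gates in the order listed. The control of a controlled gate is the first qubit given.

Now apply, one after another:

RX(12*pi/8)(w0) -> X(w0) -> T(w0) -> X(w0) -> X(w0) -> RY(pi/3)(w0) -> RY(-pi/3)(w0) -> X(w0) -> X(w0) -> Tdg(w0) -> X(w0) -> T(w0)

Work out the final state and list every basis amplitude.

After the circuit, the state carries amplitude -sqrt(2)/2 on |0>, -sqrt(2)*exp(3*I*pi/4)/2 on |1>. Key observation: the block from step 3 through step 10 cancels to the identity and can be dropped.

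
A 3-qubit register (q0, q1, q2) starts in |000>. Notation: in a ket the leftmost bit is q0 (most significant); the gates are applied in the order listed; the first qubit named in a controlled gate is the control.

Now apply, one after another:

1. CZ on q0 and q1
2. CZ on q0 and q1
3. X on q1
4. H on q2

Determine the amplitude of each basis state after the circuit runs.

The resulting statevector has amplitude sqrt(2)/2 on |010>, sqrt(2)/2 on |011>, and 0 on every other basis state. Key observation: the block from step 1 through step 2 cancels to the identity and can be dropped.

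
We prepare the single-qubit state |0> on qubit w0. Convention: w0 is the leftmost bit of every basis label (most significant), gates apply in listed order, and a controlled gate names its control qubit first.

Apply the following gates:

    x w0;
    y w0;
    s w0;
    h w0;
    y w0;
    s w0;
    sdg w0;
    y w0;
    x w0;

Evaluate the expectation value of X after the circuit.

In the final state, X has expectation 1.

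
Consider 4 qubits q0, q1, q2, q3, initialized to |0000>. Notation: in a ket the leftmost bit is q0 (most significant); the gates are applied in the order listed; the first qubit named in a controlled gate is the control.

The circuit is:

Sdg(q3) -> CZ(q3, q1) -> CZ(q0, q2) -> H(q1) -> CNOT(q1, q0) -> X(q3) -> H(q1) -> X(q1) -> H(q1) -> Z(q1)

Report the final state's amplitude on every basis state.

After the circuit, the state carries amplitude sqrt(2)/2 on |0001>, sqrt(2)/2 on |1101>, and 0 on every other basis state. Key observation: gates 7-10 undo each other exactly, leaving only the rest of the circuit to track.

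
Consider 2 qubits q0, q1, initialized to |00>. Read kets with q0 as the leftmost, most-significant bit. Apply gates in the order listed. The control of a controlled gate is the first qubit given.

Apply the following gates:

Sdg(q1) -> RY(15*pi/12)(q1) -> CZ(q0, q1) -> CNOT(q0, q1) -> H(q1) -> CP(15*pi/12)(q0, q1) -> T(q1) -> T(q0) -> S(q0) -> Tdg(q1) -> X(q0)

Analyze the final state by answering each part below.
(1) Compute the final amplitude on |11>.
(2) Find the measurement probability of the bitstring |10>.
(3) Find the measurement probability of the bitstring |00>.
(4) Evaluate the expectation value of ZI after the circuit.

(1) The final state's coefficient on |11> equals sqrt(2)*(-sqrt(sqrt(2) + 2) - sqrt(2 - sqrt(2)))/4.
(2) A full measurement returns |10> with probability 1/2 - sqrt(2)/4.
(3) Outcome |00> occurs with probability 0.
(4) In the final state, ZI has expectation -1.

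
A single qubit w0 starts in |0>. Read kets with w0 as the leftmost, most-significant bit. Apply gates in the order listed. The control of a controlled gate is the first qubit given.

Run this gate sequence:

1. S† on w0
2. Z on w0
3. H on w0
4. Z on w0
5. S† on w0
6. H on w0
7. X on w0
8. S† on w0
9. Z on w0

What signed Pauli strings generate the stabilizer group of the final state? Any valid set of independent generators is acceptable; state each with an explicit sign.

The stabilizer group can be generated by -X, among other valid generating sets.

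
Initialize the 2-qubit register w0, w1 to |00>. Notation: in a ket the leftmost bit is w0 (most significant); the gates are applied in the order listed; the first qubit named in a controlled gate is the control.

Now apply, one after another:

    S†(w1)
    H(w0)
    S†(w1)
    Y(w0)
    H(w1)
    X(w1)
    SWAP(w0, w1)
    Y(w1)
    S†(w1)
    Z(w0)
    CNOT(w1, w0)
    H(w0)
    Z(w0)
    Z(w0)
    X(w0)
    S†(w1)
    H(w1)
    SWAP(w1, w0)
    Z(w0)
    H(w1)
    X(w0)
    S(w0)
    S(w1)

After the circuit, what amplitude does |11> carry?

The final state's coefficient on |11> equals -sqrt(2)/2.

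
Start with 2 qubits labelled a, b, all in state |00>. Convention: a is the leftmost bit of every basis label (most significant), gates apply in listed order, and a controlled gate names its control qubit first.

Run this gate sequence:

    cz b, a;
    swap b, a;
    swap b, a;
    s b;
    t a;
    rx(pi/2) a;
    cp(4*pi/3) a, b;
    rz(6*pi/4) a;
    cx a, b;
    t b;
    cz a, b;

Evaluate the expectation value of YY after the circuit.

The observable YY averages to -sqrt(2)/2. Key observation: the block from step 2 through step 3 cancels to the identity and can be dropped.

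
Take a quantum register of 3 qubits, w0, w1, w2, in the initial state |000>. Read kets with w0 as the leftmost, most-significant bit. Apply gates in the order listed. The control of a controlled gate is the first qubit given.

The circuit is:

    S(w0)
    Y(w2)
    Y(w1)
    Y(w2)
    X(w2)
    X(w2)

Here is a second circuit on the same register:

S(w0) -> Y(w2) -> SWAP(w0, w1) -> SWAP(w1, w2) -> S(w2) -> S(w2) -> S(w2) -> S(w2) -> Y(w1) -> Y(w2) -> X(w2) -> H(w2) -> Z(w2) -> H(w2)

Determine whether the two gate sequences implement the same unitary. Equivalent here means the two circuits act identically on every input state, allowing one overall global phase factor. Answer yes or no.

No — the two circuits implement different unitaries, even allowing a global phase.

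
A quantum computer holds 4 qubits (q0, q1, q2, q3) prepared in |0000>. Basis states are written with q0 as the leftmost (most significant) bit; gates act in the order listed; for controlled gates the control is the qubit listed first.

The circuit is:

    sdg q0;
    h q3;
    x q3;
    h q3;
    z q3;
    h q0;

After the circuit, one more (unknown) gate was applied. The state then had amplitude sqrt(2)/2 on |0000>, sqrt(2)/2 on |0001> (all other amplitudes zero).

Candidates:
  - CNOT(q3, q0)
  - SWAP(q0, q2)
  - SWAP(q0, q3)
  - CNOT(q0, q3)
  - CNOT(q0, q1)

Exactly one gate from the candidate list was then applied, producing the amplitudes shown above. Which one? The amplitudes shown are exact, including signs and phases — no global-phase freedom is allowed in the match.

The unique candidate consistent with the amplitudes is SWAP(q0, q3). Key observation: gates 2-5 undo each other exactly, leaving only the rest of the circuit to track.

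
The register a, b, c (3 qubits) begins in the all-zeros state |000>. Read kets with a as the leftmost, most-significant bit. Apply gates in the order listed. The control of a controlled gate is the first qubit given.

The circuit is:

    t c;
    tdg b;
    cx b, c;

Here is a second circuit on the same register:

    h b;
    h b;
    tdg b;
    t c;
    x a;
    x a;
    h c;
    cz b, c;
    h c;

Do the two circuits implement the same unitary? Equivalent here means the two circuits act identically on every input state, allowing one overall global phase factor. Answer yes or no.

Yes: on every input state the two circuits agree up to one overall phase factor.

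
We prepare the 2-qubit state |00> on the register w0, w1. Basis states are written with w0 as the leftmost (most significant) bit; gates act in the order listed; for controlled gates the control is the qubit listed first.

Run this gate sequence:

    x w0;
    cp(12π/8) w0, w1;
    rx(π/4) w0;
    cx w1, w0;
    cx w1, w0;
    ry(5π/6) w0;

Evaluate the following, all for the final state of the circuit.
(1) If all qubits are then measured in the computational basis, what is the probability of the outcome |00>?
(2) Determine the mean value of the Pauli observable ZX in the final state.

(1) Outcome |00> occurs with probability sqrt(6)/8 + 1/2.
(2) In the final state, ZX has expectation 0.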